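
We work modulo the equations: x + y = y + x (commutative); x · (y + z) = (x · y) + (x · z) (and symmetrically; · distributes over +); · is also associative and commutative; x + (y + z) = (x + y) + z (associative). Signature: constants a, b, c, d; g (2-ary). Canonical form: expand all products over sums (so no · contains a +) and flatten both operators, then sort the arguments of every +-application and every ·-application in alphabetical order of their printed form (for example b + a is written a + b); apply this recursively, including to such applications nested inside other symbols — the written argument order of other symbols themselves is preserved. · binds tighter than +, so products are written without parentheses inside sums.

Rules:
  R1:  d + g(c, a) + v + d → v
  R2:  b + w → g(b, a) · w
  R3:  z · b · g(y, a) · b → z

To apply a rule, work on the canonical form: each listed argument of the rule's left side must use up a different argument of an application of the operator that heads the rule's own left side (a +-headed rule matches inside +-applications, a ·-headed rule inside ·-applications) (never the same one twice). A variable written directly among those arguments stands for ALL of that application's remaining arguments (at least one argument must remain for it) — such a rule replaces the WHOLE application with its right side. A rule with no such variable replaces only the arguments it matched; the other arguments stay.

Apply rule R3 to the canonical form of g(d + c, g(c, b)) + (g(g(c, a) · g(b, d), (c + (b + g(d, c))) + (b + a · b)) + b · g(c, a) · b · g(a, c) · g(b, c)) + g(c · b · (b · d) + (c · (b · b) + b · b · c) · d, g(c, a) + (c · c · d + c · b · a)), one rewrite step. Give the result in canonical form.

Canonical form:  b · b · g(a, c) · g(b, c) · g(c, a) + g(b · b · c · d + b · b · c · d + b · b · c · d, a · b · c + c · c · d + g(c, a)) + g(c + d, g(c, b)) + g(g(b, d) · g(c, a), a · b + b + b + c + g(d, c))
Apply R3:  consuming b, b, g(c, a);  y := c, z := g(a, c) · g(b, c)
The extension variable absorbs all remaining arguments, so the whole application is rewritten.
Giving:  g(a, c) · g(b, c) + g(b · b · c · d + b · b · c · d + b · b · c · d, a · b · c + c · c · d + g(c, a)) + g(c + d, g(c, b)) + g(g(b, d) · g(c, a), a · b + b + b + c + g(d, c))

Answer: g(a, c) · g(b, c) + g(b · b · c · d + b · b · c · d + b · b · c · d, a · b · c + c · c · d + g(c, a)) + g(c + d, g(c, b)) + g(g(b, d) · g(c, a), a · b + b + b + c + g(d, c))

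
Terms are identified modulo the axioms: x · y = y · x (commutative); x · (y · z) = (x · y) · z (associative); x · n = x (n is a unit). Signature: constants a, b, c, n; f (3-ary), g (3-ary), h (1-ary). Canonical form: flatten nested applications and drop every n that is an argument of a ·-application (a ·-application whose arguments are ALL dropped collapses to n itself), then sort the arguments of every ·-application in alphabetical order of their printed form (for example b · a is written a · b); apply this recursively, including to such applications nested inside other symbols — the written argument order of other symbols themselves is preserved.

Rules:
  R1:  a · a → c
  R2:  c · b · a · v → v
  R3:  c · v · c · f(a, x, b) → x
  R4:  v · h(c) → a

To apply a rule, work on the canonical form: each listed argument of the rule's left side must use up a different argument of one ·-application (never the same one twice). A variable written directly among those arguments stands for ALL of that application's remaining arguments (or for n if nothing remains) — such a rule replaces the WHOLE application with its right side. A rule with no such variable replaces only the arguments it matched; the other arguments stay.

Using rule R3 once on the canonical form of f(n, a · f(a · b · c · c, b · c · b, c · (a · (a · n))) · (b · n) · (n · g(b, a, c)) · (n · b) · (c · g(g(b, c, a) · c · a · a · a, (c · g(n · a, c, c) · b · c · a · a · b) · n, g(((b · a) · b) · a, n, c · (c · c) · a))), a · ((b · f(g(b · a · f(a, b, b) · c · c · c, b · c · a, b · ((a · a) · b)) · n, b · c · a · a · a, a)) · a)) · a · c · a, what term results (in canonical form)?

Canonical form:  a · a · c · f(n, a · b · b · c · f(a · b · c · c, b · b · c, a · a · c) · g(a · a · a · c · g(b, c, a), a · a · b · b · c · c · g(a, c, c), g(a · a · b · b, n, a · c · c · c)) · g(b, a, c), a · a · b · f(g(a · b · c · c · c · f(a, b, b), a · b · c, a · a · b · b), a · a · a · b · c, a))
Match R3:  consume c, c, f(a, b, b);  v := a · b · c, x := b
Every leftover argument binds to the variable; the entire application is replaced.
Giving:  a · a · c · f(n, a · b · b · c · f(a · b · c · c, b · b · c, a · a · c) · g(a · a · a · c · g(b, c, a), a · a · b · b · c · c · g(a, c, c), g(a · a · b · b, n, a · c · c · c)) · g(b, a, c), a · a · b · f(g(b, a · b · c, a · a · b · b), a · a · a · b · c, a))

Answer: a · a · c · f(n, a · b · b · c · f(a · b · c · c, b · b · c, a · a · c) · g(a · a · a · c · g(b, c, a), a · a · b · b · c · c · g(a, c, c), g(a · a · b · b, n, a · c · c · c)) · g(b, a, c), a · a · b · f(g(b, a · b · c, a · a · b · b), a · a · a · b · c, a))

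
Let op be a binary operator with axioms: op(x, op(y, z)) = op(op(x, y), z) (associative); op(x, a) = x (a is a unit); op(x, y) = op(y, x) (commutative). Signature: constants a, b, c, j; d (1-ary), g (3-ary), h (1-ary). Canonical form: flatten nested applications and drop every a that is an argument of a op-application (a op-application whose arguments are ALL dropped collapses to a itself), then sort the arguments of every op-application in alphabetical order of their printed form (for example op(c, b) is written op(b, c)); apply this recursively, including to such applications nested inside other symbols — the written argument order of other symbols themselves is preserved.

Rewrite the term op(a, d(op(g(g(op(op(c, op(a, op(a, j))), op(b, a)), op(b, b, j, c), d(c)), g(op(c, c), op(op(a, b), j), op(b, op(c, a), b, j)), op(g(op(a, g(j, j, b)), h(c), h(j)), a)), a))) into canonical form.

Canonicalize subterm:  d(op(g(g(op(op(c, op(a, op(a, j))), op(b, a)), op(b, b, j, c), d(c)), g(op(c, c), op(op(a, b), j), op(b, op(c, a), b, j)), op(g(op(a, g(j, j, b)), h(c), h(j)), a)), a))  →  d(g(g(op(b, c, j), op(b, b, c, j), d(c)), g(op(c, c), op(b, j), op(b, b, c, j)), g(g(j, j, b), h(c), h(j))))
Drop the unit:  drop a
Order the arguments:  d(g(g(op(b, c, j), op(b, b, c, j), d(c)), g(op(c, c), op(b, j), op(b, b, c, j)), g(g(j, j, b), h(c), h(j))))

Answer: d(g(g(op(b, c, j), op(b, b, c, j), d(c)), g(op(c, c), op(b, j), op(b, b, c, j)), g(g(j, j, b), h(c), h(j))))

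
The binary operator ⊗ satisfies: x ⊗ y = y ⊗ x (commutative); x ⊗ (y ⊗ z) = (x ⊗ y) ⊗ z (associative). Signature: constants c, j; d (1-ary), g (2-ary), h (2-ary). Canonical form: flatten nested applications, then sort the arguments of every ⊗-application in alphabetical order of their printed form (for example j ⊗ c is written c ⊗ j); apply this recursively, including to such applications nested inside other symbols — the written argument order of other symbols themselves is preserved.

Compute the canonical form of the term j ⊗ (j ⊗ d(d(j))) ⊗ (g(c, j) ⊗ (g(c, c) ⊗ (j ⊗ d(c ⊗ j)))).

Flatten:  j ⊗ j ⊗ d(d(j)) ⊗ g(c, j) ⊗ g(c, c) ⊗ j ⊗ d(c ⊗ j)
Sort arguments:  d(c ⊗ j) ⊗ d(d(j)) ⊗ g(c, c) ⊗ g(c, j) ⊗ j ⊗ j ⊗ j

Answer: d(c ⊗ j) ⊗ d(d(j)) ⊗ g(c, c) ⊗ g(c, j) ⊗ j ⊗ j ⊗ j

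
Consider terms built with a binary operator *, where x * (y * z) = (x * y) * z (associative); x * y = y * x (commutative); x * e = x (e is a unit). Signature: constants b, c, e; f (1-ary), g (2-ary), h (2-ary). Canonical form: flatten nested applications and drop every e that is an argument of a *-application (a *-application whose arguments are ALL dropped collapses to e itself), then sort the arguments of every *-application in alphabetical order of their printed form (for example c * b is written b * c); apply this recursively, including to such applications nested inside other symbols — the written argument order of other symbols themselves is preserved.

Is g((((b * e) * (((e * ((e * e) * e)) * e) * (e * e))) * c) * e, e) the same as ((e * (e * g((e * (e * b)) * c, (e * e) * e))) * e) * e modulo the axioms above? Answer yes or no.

Left:  g((((b * e) * (((e * ((e * e) * e)) * e) * (e * e))) * c) * e, e)
  Descend into:  (((b * e) * (((e * ((e * e) * e)) * e) * (e * e))) * c) * e
  Un-nest:  b * e * e * e * e * e * e * e * e * c * e
  Unit:  drop e (×9)
  Sort:  b * c
  Put back:  g(b * c, e)
Right:  ((e * (e * g((e * (e * b)) * c, (e * e) * e))) * e) * e
  Flatten:  e * e * g((e * (e * b)) * c, (e * e) * e) * e * e
  Simplify inside:  g((e * (e * b)) * c, (e * e) * e)  →  g(b * c, e)
  Units out:  drop e (×4)
  Order the arguments:  g(b * c, e)

Answer: yes — both canonical forms are g(b * c, e)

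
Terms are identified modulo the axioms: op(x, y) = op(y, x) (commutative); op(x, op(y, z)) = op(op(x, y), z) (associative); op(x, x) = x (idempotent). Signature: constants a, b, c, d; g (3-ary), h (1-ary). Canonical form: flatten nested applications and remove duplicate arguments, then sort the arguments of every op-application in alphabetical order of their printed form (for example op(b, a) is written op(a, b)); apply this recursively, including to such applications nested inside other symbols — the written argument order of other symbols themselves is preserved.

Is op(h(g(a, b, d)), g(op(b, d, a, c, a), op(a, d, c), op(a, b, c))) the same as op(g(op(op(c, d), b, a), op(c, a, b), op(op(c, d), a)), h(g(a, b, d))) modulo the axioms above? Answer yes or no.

Left:  op(h(g(a, b, d)), g(op(b, d, a, c, a), op(a, d, c), op(a, b, c)))
  Canonicalize subterm:  g(op(b, d, a, c, a), op(a, d, c), op(a, b, c))  →  g(op(a, b, c, d), op(a, c, d), op(a, b, c))
  Order the arguments:  op(g(op(a, b, c, d), op(a, c, d), op(a, b, c)), h(g(a, b, d)))
Right:  op(g(op(op(c, d), b, a), op(c, a, b), op(op(c, d), a)), h(g(a, b, d)))
  Canonicalize subterm:  g(op(op(c, d), b, a), op(c, a, b), op(op(c, d), a))  →  g(op(a, b, c, d), op(a, b, c), op(a, c, d))
  Order the arguments:  op(g(op(a, b, c, d), op(a, b, c), op(a, c, d)), h(g(a, b, d)))

Answer: no — op(g(op(a, b, c, d), op(a, c, d), op(a, b, c)), h(g(a, b, d))) vs op(g(op(a, b, c, d), op(a, b, c), op(a, c, d)), h(g(a, b, d)))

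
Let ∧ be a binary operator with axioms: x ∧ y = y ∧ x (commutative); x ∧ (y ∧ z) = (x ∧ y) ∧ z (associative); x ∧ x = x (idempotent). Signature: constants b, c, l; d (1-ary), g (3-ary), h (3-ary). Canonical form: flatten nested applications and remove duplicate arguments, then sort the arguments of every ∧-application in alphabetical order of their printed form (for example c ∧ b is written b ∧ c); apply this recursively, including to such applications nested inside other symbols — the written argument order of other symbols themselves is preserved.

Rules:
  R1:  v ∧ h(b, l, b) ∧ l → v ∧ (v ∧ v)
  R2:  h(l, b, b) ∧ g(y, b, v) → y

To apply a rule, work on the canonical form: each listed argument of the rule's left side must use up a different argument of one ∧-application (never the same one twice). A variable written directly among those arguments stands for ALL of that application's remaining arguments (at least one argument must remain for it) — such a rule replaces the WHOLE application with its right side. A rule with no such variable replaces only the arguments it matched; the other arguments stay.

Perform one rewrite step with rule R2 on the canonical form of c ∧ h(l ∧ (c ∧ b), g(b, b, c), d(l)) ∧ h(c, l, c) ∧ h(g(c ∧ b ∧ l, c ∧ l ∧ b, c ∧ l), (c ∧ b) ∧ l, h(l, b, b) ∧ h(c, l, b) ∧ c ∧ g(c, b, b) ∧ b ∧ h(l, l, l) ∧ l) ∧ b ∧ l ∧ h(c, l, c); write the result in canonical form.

Canonical form:  b ∧ c ∧ h(b ∧ c ∧ l, g(b, b, c), d(l)) ∧ h(c, l, c) ∧ h(g(b ∧ c ∧ l, b ∧ c ∧ l, c ∧ l), b ∧ c ∧ l, b ∧ c ∧ g(c, b, b) ∧ h(c, l, b) ∧ h(l, b, b) ∧ h(l, l, l) ∧ l) ∧ l
Match R2:  consume g(c, b, b), h(l, b, b);  v := b, y := c
Giving:  b ∧ c ∧ h(b ∧ c ∧ l, g(b, b, c), d(l)) ∧ h(c, l, c) ∧ h(g(b ∧ c ∧ l, b ∧ c ∧ l, c ∧ l), b ∧ c ∧ l, b ∧ c ∧ h(c, l, b) ∧ h(l, l, l) ∧ l) ∧ l

Answer: b ∧ c ∧ h(b ∧ c ∧ l, g(b, b, c), d(l)) ∧ h(c, l, c) ∧ h(g(b ∧ c ∧ l, b ∧ c ∧ l, c ∧ l), b ∧ c ∧ l, b ∧ c ∧ h(c, l, b) ∧ h(l, l, l) ∧ l) ∧ l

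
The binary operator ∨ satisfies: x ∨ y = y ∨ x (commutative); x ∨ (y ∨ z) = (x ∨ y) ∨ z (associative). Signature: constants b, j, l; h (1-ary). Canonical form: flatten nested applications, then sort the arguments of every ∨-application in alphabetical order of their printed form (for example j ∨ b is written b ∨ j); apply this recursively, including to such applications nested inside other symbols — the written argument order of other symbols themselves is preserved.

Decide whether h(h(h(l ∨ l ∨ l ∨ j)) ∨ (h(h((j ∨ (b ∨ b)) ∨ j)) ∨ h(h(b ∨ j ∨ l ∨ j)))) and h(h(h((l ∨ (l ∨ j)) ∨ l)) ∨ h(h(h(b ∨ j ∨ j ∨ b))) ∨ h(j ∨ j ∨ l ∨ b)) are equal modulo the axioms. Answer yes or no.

Left:  h(h(h(l ∨ l ∨ l ∨ j)) ∨ (h(h((j ∨ (b ∨ b)) ∨ j)) ∨ h(h(b ∨ j ∨ l ∨ j))))
  Focus inside:  h(h(l ∨ l ∨ l ∨ j)) ∨ (h(h((j ∨ (b ∨ b)) ∨ j)) ∨ h(h(b ∨ j ∨ l ∨ j)))
  Merge nested applications:  h(h(l ∨ l ∨ l ∨ j)) ∨ h(h((j ∨ (b ∨ b)) ∨ j)) ∨ h(h(b ∨ j ∨ l ∨ j))
  Simplify inside:  h(h(l ∨ l ∨ l ∨ j))  →  h(h(j ∨ l ∨ l ∨ l))
  Simplify inside:  h(h((j ∨ (b ∨ b)) ∨ j))  →  h(h(b ∨ b ∨ j ∨ j))
  Canonicalize subterm:  h(h(b ∨ j ∨ l ∨ j))  →  h(h(b ∨ j ∨ j ∨ l))
  Sort:  h(h(b ∨ b ∨ j ∨ j)) ∨ h(h(b ∨ j ∨ j ∨ l)) ∨ h(h(j ∨ l ∨ l ∨ l))
  Rebuild:  h(h(h(b ∨ b ∨ j ∨ j)) ∨ h(h(b ∨ j ∨ j ∨ l)) ∨ h(h(j ∨ l ∨ l ∨ l)))
Right:  h(h(h((l ∨ (l ∨ j)) ∨ l)) ∨ h(h(h(b ∨ j ∨ j ∨ b))) ∨ h(j ∨ j ∨ l ∨ b))
  Work inside:  h(h((l ∨ (l ∨ j)) ∨ l)) ∨ h(h(h(b ∨ j ∨ j ∨ b))) ∨ h(j ∨ j ∨ l ∨ b)
  Inside:  h(h((l ∨ (l ∨ j)) ∨ l))  →  h(h(j ∨ l ∨ l ∨ l))
  Inside:  h(h(h(b ∨ j ∨ j ∨ b)))  →  h(h(h(b ∨ b ∨ j ∨ j)))
  Inside:  h(j ∨ j ∨ l ∨ b)  →  h(b ∨ j ∨ j ∨ l)
  Order the arguments:  h(b ∨ j ∨ j ∨ l) ∨ h(h(h(b ∨ b ∨ j ∨ j))) ∨ h(h(j ∨ l ∨ l ∨ l))
  Put back:  h(h(b ∨ j ∨ j ∨ l) ∨ h(h(h(b ∨ b ∨ j ∨ j))) ∨ h(h(j ∨ l ∨ l ∨ l)))

Answer: no — h(h(h(b ∨ b ∨ j ∨ j)) ∨ h(h(b ∨ j ∨ j ∨ l)) ∨ h(h(j ∨ l ∨ l ∨ l))) vs h(h(b ∨ j ∨ j ∨ l) ∨ h(h(h(b ∨ b ∨ j ∨ j))) ∨ h(h(j ∨ l ∨ l ∨ l)))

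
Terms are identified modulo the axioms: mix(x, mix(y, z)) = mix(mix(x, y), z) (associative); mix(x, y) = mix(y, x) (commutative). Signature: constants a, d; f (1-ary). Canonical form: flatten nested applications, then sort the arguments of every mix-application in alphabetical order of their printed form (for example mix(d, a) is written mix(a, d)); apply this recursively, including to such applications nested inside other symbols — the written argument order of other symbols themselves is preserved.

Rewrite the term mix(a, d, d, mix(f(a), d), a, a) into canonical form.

Answer: mix(a, a, a, d, d, d, f(a))

Derivation:
Flatten:  mix(a, d, d, f(a), d, a, a)
Order the arguments:  mix(a, a, a, d, d, d, f(a))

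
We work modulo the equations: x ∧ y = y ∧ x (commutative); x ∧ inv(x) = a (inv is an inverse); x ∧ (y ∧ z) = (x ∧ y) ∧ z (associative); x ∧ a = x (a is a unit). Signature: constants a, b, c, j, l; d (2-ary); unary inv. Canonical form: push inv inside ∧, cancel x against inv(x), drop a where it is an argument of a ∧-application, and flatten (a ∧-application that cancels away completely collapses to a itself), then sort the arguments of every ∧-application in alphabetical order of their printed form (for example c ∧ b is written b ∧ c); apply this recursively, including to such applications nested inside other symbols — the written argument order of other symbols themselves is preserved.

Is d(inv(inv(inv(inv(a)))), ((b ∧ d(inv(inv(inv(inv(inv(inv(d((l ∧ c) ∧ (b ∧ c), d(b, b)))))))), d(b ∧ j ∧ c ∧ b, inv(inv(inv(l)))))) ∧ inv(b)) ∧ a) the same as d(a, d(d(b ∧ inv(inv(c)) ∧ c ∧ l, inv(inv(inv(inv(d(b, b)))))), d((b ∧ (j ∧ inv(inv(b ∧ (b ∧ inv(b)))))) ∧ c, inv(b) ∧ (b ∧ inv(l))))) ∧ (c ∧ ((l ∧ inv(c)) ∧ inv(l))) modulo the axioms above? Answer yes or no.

Answer: yes — both canonical forms are d(a, d(d(b ∧ c ∧ c ∧ l, d(b, b)), d(b ∧ b ∧ c ∧ j, inv(l))))

Derivation:
Left:  d(inv(inv(inv(inv(a)))), ((b ∧ d(inv(inv(inv(inv(inv(inv(d((l ∧ c) ∧ (b ∧ c), d(b, b)))))))), d(b ∧ j ∧ c ∧ b, inv(inv(inv(l)))))) ∧ inv(b)) ∧ a)
  Work inside:  ((b ∧ d(inv(inv(inv(inv(inv(inv(d((l ∧ c) ∧ (b ∧ c), d(b, b)))))))), d(b ∧ j ∧ c ∧ b, inv(inv(inv(l)))))) ∧ inv(b)) ∧ a
  Push inv inside:  distribute inv over ∧ and collapse double inv
  Inverses cancel:  b cancels
  Combine occurrences:  d(d(b ∧ c ∧ c ∧ l, d(b, b)), d(b ∧ b ∧ c ∧ j, inv(l)))
  Put back:  d(a, d(d(b ∧ c ∧ c ∧ l, d(b, b)), d(b ∧ b ∧ c ∧ j, inv(l))))
Right:  d(a, d(d(b ∧ inv(inv(c)) ∧ c ∧ l, inv(inv(inv(inv(d(b, b)))))), d((b ∧ (j ∧ inv(inv(b ∧ (b ∧ inv(b)))))) ∧ c, inv(b) ∧ (b ∧ inv(l))))) ∧ (c ∧ ((l ∧ inv(c)) ∧ inv(l)))
  Push inv inside:  distribute inv over ∧ and collapse double inv
  Cancel inverse pairs:  c cancels; l cancels
  Combine occurrences:  d(a, d(d(b ∧ c ∧ c ∧ l, d(b, b)), d(b ∧ b ∧ c ∧ j, inv(l))))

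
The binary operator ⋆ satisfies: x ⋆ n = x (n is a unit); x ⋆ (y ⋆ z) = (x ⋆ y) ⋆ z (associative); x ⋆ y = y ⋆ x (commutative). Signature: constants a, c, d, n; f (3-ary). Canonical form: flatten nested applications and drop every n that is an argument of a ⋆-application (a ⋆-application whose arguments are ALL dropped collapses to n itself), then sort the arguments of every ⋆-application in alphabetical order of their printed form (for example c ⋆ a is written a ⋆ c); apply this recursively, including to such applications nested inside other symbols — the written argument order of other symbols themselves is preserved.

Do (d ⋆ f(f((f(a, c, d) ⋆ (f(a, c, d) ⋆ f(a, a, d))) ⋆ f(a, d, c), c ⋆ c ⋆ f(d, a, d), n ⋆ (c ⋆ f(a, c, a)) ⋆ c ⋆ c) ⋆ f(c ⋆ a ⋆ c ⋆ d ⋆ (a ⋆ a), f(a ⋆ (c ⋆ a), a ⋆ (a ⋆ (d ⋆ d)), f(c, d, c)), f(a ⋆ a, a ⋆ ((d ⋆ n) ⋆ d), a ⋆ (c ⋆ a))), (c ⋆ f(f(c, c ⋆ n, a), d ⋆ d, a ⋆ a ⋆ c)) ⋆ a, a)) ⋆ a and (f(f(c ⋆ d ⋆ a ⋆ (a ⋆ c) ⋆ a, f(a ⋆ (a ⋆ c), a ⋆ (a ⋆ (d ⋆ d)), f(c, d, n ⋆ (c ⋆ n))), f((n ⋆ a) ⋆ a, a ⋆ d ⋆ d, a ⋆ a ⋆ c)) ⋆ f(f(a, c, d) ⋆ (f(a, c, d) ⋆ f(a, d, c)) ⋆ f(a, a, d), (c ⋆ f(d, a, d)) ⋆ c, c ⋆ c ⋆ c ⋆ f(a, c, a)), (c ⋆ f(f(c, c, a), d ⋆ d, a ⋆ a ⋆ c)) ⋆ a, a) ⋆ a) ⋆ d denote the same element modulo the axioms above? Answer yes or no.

Left:  (d ⋆ f(f((f(a, c, d) ⋆ (f(a, c, d) ⋆ f(a, a, d))) ⋆ f(a, d, c), c ⋆ c ⋆ f(d, a, d), n ⋆ (c ⋆ f(a, c, a)) ⋆ c ⋆ c) ⋆ f(c ⋆ a ⋆ c ⋆ d ⋆ (a ⋆ a), f(a ⋆ (c ⋆ a), a ⋆ (a ⋆ (d ⋆ d)), f(c, d, c)), f(a ⋆ a, a ⋆ ((d ⋆ n) ⋆ d), a ⋆ (c ⋆ a))), (c ⋆ f(f(c, c ⋆ n, a), d ⋆ d, a ⋆ a ⋆ c)) ⋆ a, a)) ⋆ a
  Un-nest:  d ⋆ f(f((f(a, c, d) ⋆ (f(a, c, d) ⋆ f(a, a, d))) ⋆ f(a, d, c), c ⋆ c ⋆ f(d, a, d), n ⋆ (c ⋆ f(a, c, a)) ⋆ c ⋆ c) ⋆ f(c ⋆ a ⋆ c ⋆ d ⋆ (a ⋆ a), f(a ⋆ (c ⋆ a), a ⋆ (a ⋆ (d ⋆ d)), f(c, d, c)), f(a ⋆ a, a ⋆ ((d ⋆ n) ⋆ d), a ⋆ (c ⋆ a))), (c ⋆ f(f(c, c ⋆ n, a), d ⋆ d, a ⋆ a ⋆ c)) ⋆ a, a) ⋆ a
  Canonicalize subterm:  f(f((f(a, c, d) ⋆ (f(a, c, d) ⋆ f(a, a, d))) ⋆ f(a, d, c), c ⋆ c ⋆ f(d, a, d), n ⋆ (c ⋆ f(a, c, a)) ⋆ c ⋆ c) ⋆ f(c ⋆ a ⋆ c ⋆ d ⋆ (a ⋆ a), f(a ⋆ (c ⋆ a), a ⋆ (a ⋆ (d ⋆ d)), f(c, d, c)), f(a ⋆ a, a ⋆ ((d ⋆ n) ⋆ d), a ⋆ (c ⋆ a))), (c ⋆ f(f(c, c ⋆ n, a), d ⋆ d, a ⋆ a ⋆ c)) ⋆ a, a)  →  f(f(a ⋆ a ⋆ a ⋆ c ⋆ c ⋆ d, f(a ⋆ a ⋆ c, a ⋆ a ⋆ d ⋆ d, f(c, d, c)), f(a ⋆ a, a ⋆ d ⋆ d, a ⋆ a ⋆ c)) ⋆ f(f(a, a, d) ⋆ f(a, c, d) ⋆ f(a, c, d) ⋆ f(a, d, c), c ⋆ c ⋆ f(d, a, d), c ⋆ c ⋆ c ⋆ f(a, c, a)), a ⋆ c ⋆ f(f(c, c, a), d ⋆ d, a ⋆ a ⋆ c), a)
  Order the arguments:  a ⋆ d ⋆ f(f(a ⋆ a ⋆ a ⋆ c ⋆ c ⋆ d, f(a ⋆ a ⋆ c, a ⋆ a ⋆ d ⋆ d, f(c, d, c)), f(a ⋆ a, a ⋆ d ⋆ d, a ⋆ a ⋆ c)) ⋆ f(f(a, a, d) ⋆ f(a, c, d) ⋆ f(a, c, d) ⋆ f(a, d, c), c ⋆ c ⋆ f(d, a, d), c ⋆ c ⋆ c ⋆ f(a, c, a)), a ⋆ c ⋆ f(f(c, c, a), d ⋆ d, a ⋆ a ⋆ c), a)
Right:  (f(f(c ⋆ d ⋆ a ⋆ (a ⋆ c) ⋆ a, f(a ⋆ (a ⋆ c), a ⋆ (a ⋆ (d ⋆ d)), f(c, d, n ⋆ (c ⋆ n))), f((n ⋆ a) ⋆ a, a ⋆ d ⋆ d, a ⋆ a ⋆ c)) ⋆ f(f(a, c, d) ⋆ (f(a, c, d) ⋆ f(a, d, c)) ⋆ f(a, a, d), (c ⋆ f(d, a, d)) ⋆ c, c ⋆ c ⋆ c ⋆ f(a, c, a)), (c ⋆ f(f(c, c, a), d ⋆ d, a ⋆ a ⋆ c)) ⋆ a, a) ⋆ a) ⋆ d
  Flatten:  f(f(c ⋆ d ⋆ a ⋆ (a ⋆ c) ⋆ a, f(a ⋆ (a ⋆ c), a ⋆ (a ⋆ (d ⋆ d)), f(c, d, n ⋆ (c ⋆ n))), f((n ⋆ a) ⋆ a, a ⋆ d ⋆ d, a ⋆ a ⋆ c)) ⋆ f(f(a, c, d) ⋆ (f(a, c, d) ⋆ f(a, d, c)) ⋆ f(a, a, d), (c ⋆ f(d, a, d)) ⋆ c, c ⋆ c ⋆ c ⋆ f(a, c, a)), (c ⋆ f(f(c, c, a), d ⋆ d, a ⋆ a ⋆ c)) ⋆ a, a) ⋆ a ⋆ d
  Inside:  f(f(c ⋆ d ⋆ a ⋆ (a ⋆ c) ⋆ a, f(a ⋆ (a ⋆ c), a ⋆ (a ⋆ (d ⋆ d)), f(c, d, n ⋆ (c ⋆ n))), f((n ⋆ a) ⋆ a, a ⋆ d ⋆ d, a ⋆ a ⋆ c)) ⋆ f(f(a, c, d) ⋆ (f(a, c, d) ⋆ f(a, d, c)) ⋆ f(a, a, d), (c ⋆ f(d, a, d)) ⋆ c, c ⋆ c ⋆ c ⋆ f(a, c, a)), (c ⋆ f(f(c, c, a), d ⋆ d, a ⋆ a ⋆ c)) ⋆ a, a)  →  f(f(a ⋆ a ⋆ a ⋆ c ⋆ c ⋆ d, f(a ⋆ a ⋆ c, a ⋆ a ⋆ d ⋆ d, f(c, d, c)), f(a ⋆ a, a ⋆ d ⋆ d, a ⋆ a ⋆ c)) ⋆ f(f(a, a, d) ⋆ f(a, c, d) ⋆ f(a, c, d) ⋆ f(a, d, c), c ⋆ c ⋆ f(d, a, d), c ⋆ c ⋆ c ⋆ f(a, c, a)), a ⋆ c ⋆ f(f(c, c, a), d ⋆ d, a ⋆ a ⋆ c), a)
  Order the arguments:  a ⋆ d ⋆ f(f(a ⋆ a ⋆ a ⋆ c ⋆ c ⋆ d, f(a ⋆ a ⋆ c, a ⋆ a ⋆ d ⋆ d, f(c, d, c)), f(a ⋆ a, a ⋆ d ⋆ d, a ⋆ a ⋆ c)) ⋆ f(f(a, a, d) ⋆ f(a, c, d) ⋆ f(a, c, d) ⋆ f(a, d, c), c ⋆ c ⋆ f(d, a, d), c ⋆ c ⋆ c ⋆ f(a, c, a)), a ⋆ c ⋆ f(f(c, c, a), d ⋆ d, a ⋆ a ⋆ c), a)

Answer: yes — both canonical forms are a ⋆ d ⋆ f(f(a ⋆ a ⋆ a ⋆ c ⋆ c ⋆ d, f(a ⋆ a ⋆ c, a ⋆ a ⋆ d ⋆ d, f(c, d, c)), f(a ⋆ a, a ⋆ d ⋆ d, a ⋆ a ⋆ c)) ⋆ f(f(a, a, d) ⋆ f(a, c, d) ⋆ f(a, c, d) ⋆ f(a, d, c), c ⋆ c ⋆ f(d, a, d), c ⋆ c ⋆ c ⋆ f(a, c, a)), a ⋆ c ⋆ f(f(c, c, a), d ⋆ d, a ⋆ a ⋆ c), a)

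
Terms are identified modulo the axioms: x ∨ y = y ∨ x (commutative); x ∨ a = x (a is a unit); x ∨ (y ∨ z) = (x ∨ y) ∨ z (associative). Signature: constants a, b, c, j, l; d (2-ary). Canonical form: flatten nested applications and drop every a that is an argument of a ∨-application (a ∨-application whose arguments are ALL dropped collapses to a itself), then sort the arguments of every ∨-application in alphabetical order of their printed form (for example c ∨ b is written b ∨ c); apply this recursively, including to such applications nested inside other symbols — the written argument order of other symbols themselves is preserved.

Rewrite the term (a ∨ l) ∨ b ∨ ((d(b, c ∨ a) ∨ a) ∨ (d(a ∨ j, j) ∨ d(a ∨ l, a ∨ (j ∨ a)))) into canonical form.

Un-nest:  a ∨ l ∨ b ∨ d(b, c ∨ a) ∨ a ∨ d(a ∨ j, j) ∨ d(a ∨ l, a ∨ (j ∨ a))
Canonicalize subterm:  d(b, c ∨ a)  →  d(b, c)
Inside:  d(a ∨ j, j)  →  d(j, j)
Inside:  d(a ∨ l, a ∨ (j ∨ a))  →  d(l, j)
Unit:  drop a (×2)
Sort arguments:  b ∨ d(b, c) ∨ d(j, j) ∨ d(l, j) ∨ l

Answer: b ∨ d(b, c) ∨ d(j, j) ∨ d(l, j) ∨ l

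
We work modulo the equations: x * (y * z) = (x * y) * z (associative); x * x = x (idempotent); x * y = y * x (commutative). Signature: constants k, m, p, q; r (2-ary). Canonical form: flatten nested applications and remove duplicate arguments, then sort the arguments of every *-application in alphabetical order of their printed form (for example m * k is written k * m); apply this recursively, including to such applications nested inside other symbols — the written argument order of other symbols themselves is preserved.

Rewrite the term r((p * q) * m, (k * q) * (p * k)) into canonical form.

Answer: r(m * p * q, k * p * q)

Derivation:
Work inside:  (k * q) * (p * k)
Merge nested applications:  k * q * p * k
Idempotence:  drop duplicate k
Sort arguments:  k * p * q
Reassemble:  r(m * p * q, k * p * q)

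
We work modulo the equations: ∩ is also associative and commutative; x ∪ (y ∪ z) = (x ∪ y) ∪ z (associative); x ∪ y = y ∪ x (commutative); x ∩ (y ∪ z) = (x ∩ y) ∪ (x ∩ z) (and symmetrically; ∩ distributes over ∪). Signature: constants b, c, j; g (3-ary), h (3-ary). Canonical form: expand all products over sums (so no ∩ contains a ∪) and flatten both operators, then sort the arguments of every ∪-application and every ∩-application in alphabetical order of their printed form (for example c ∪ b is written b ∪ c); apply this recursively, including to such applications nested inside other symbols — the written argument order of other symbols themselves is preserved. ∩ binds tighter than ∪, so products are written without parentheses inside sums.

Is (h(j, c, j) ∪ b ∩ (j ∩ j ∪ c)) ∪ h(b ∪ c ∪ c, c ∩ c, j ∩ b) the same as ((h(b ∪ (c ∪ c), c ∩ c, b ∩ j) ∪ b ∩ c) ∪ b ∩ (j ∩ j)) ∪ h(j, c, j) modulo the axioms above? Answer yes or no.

Left:  (h(j, c, j) ∪ b ∩ (j ∩ j ∪ c)) ∪ h(b ∪ c ∪ c, c ∩ c, j ∩ b)
  Distribute:  h(j, c, j) ∪ b ∩ j ∩ j ∪ b ∩ c ∪ h(b ∪ c ∪ c, c ∩ c, b ∩ j)
  Order the arguments:  b ∩ c ∪ b ∩ j ∩ j ∪ h(b ∪ c ∪ c, c ∩ c, b ∩ j) ∪ h(j, c, j)
Right:  ((h(b ∪ (c ∪ c), c ∩ c, b ∩ j) ∪ b ∩ c) ∪ b ∩ (j ∩ j)) ∪ h(j, c, j)
  Un-nest:  h(b ∪ c ∪ c, c ∩ c, b ∩ j) ∪ b ∩ c ∪ b ∩ j ∩ j ∪ h(j, c, j)
  Sort arguments:  b ∩ c ∪ b ∩ j ∩ j ∪ h(b ∪ c ∪ c, c ∩ c, b ∩ j) ∪ h(j, c, j)

Answer: yes — both canonical forms are b ∩ c ∪ b ∩ j ∩ j ∪ h(b ∪ c ∪ c, c ∩ c, b ∩ j) ∪ h(j, c, j)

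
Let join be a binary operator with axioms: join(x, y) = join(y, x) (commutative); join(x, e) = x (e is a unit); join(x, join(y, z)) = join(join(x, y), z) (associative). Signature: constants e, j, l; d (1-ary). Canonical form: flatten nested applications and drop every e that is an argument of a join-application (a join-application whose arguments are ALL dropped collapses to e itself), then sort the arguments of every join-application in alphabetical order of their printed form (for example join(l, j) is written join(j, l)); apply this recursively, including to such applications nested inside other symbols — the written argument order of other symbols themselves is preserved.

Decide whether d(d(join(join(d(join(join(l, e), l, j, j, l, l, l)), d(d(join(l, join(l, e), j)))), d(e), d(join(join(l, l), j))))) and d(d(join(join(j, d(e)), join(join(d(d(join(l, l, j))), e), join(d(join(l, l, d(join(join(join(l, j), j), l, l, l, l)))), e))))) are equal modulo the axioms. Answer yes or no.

Answer: no — d(d(join(d(d(join(j, l, l))), d(e), d(join(j, j, l, l, l, l, l)), d(join(j, l, l))))) vs d(d(join(d(d(join(j, l, l))), d(e), d(join(d(join(j, j, l, l, l, l, l)), l, l)), j)))

Derivation:
Left:  d(d(join(join(d(join(join(l, e), l, j, j, l, l, l)), d(d(join(l, join(l, e), j)))), d(e), d(join(join(l, l), j)))))
  Descend into:  join(join(d(join(join(l, e), l, j, j, l, l, l)), d(d(join(l, join(l, e), j)))), d(e), d(join(join(l, l), j)))
  Un-nest:  join(d(join(join(l, e), l, j, j, l, l, l)), d(d(join(l, join(l, e), j))), d(e), d(join(join(l, l), j)))
  Canonicalize subterm:  d(join(join(l, e), l, j, j, l, l, l))  →  d(join(j, j, l, l, l, l, l))
  Simplify inside:  d(d(join(l, join(l, e), j)))  →  d(d(join(j, l, l)))
  Inside:  d(join(join(l, l), j))  →  d(join(j, l, l))
  Sort arguments:  join(d(d(join(j, l, l))), d(e), d(join(j, j, l, l, l, l, l)), d(join(j, l, l)))
  Rebuild:  d(d(join(d(d(join(j, l, l))), d(e), d(join(j, j, l, l, l, l, l)), d(join(j, l, l)))))
Right:  d(d(join(join(j, d(e)), join(join(d(d(join(l, l, j))), e), join(d(join(l, l, d(join(join(join(l, j), j), l, l, l, l)))), e)))))
  Work inside:  join(join(j, d(e)), join(join(d(d(join(l, l, j))), e), join(d(join(l, l, d(join(join(join(l, j), j), l, l, l, l)))), e)))
  Flatten:  join(j, d(e), d(d(join(l, l, j))), e, d(join(l, l, d(join(join(join(l, j), j), l, l, l, l)))), e)
  Canonicalize subterm:  d(d(join(l, l, j)))  →  d(d(join(j, l, l)))
  Inside:  d(join(l, l, d(join(join(join(l, j), j), l, l, l, l))))  →  d(join(d(join(j, j, l, l, l, l, l)), l, l))
  Drop the unit:  drop e (×2)
  Sort arguments:  join(d(d(join(j, l, l))), d(e), d(join(d(join(j, j, l, l, l, l, l)), l, l)), j)
  Put back:  d(d(join(d(d(join(j, l, l))), d(e), d(join(d(join(j, j, l, l, l, l, l)), l, l)), j)))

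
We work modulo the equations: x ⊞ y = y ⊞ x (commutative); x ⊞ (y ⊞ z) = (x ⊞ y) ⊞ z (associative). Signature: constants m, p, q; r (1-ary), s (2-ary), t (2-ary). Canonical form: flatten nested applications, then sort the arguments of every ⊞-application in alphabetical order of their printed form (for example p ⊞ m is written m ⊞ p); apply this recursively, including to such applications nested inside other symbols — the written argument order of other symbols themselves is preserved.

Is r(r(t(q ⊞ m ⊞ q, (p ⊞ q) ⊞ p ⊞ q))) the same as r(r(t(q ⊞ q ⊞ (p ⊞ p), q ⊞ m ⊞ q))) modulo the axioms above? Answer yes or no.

Answer: no — r(r(t(m ⊞ q ⊞ q, p ⊞ p ⊞ q ⊞ q))) vs r(r(t(p ⊞ p ⊞ q ⊞ q, m ⊞ q ⊞ q)))

Derivation:
Left:  r(r(t(q ⊞ m ⊞ q, (p ⊞ q) ⊞ p ⊞ q)))
  Focus inside:  (p ⊞ q) ⊞ p ⊞ q
  Un-nest:  p ⊞ q ⊞ p ⊞ q
  Sort:  p ⊞ p ⊞ q ⊞ q
  Reassemble:  r(r(t(m ⊞ q ⊞ q, p ⊞ p ⊞ q ⊞ q)))
Right:  r(r(t(q ⊞ q ⊞ (p ⊞ p), q ⊞ m ⊞ q)))
  Focus inside:  q ⊞ q ⊞ (p ⊞ p)
  Merge nested applications:  q ⊞ q ⊞ p ⊞ p
  Sort:  p ⊞ p ⊞ q ⊞ q
  Reassemble:  r(r(t(p ⊞ p ⊞ q ⊞ q, m ⊞ q ⊞ q)))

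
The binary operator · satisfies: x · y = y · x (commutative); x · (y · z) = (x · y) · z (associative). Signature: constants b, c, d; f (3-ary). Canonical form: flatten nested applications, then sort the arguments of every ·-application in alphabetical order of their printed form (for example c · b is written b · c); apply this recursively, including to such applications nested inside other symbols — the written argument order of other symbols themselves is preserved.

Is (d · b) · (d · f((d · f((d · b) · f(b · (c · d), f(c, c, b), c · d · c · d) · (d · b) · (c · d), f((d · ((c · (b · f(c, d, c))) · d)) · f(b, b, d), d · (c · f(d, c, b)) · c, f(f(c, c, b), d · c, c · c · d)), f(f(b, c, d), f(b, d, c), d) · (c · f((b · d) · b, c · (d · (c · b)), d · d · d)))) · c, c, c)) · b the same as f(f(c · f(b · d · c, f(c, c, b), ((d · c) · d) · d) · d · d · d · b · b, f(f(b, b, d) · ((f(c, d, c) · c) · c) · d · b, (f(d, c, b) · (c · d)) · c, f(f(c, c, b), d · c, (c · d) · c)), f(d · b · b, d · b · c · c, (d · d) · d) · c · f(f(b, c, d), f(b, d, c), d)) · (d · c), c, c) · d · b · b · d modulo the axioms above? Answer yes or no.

Left:  (d · b) · (d · f((d · f((d · b) · f(b · (c · d), f(c, c, b), c · d · c · d) · (d · b) · (c · d), f((d · ((c · (b · f(c, d, c))) · d)) · f(b, b, d), d · (c · f(d, c, b)) · c, f(f(c, c, b), d · c, c · c · d)), f(f(b, c, d), f(b, d, c), d) · (c · f((b · d) · b, c · (d · (c · b)), d · d · d)))) · c, c, c)) · b
  Un-nest:  d · b · d · f((d · f((d · b) · f(b · (c · d), f(c, c, b), c · d · c · d) · (d · b) · (c · d), f((d · ((c · (b · f(c, d, c))) · d)) · f(b, b, d), d · (c · f(d, c, b)) · c, f(f(c, c, b), d · c, c · c · d)), f(f(b, c, d), f(b, d, c), d) · (c · f((b · d) · b, c · (d · (c · b)), d · d · d)))) · c, c, c) · b
  Simplify inside:  f((d · f((d · b) · f(b · (c · d), f(c, c, b), c · d · c · d) · (d · b) · (c · d), f((d · ((c · (b · f(c, d, c))) · d)) · f(b, b, d), d · (c · f(d, c, b)) · c, f(f(c, c, b), d · c, c · c · d)), f(f(b, c, d), f(b, d, c), d) · (c · f((b · d) · b, c · (d · (c · b)), d · d · d)))) · c, c, c)  →  f(c · d · f(b · b · c · d · d · d · f(b · c · d, f(c, c, b), c · c · d · d), f(b · c · d · d · f(b, b, d) · f(c, d, c), c · c · d · f(d, c, b), f(f(c, c, b), c · d, c · c · d)), c · f(b · b · d, b · c · c · d, d · d · d) · f(f(b, c, d), f(b, d, c), d)), c, c)
  Sort arguments:  b · b · d · d · f(c · d · f(b · b · c · d · d · d · f(b · c · d, f(c, c, b), c · c · d · d), f(b · c · d · d · f(b, b, d) · f(c, d, c), c · c · d · f(d, c, b), f(f(c, c, b), c · d, c · c · d)), c · f(b · b · d, b · c · c · d, d · d · d) · f(f(b, c, d), f(b, d, c), d)), c, c)
Right:  f(f(c · f(b · d · c, f(c, c, b), ((d · c) · d) · d) · d · d · d · b · b, f(f(b, b, d) · ((f(c, d, c) · c) · c) · d · b, (f(d, c, b) · (c · d)) · c, f(f(c, c, b), d · c, (c · d) · c)), f(d · b · b, d · b · c · c, (d · d) · d) · c · f(f(b, c, d), f(b, d, c), d)) · (d · c), c, c) · d · b · b · d
  Simplify inside:  f(f(c · f(b · d · c, f(c, c, b), ((d · c) · d) · d) · d · d · d · b · b, f(f(b, b, d) · ((f(c, d, c) · c) · c) · d · b, (f(d, c, b) · (c · d)) · c, f(f(c, c, b), d · c, (c · d) · c)), f(d · b · b, d · b · c · c, (d · d) · d) · c · f(f(b, c, d), f(b, d, c), d)) · (d · c), c, c)  →  f(c · d · f(b · b · c · d · d · d · f(b · c · d, f(c, c, b), c · d · d · d), f(b · c · c · d · f(b, b, d) · f(c, d, c), c · c · d · f(d, c, b), f(f(c, c, b), c · d, c · c · d)), c · f(b · b · d, b · c · c · d, d · d · d) · f(f(b, c, d), f(b, d, c), d)), c, c)
  Sort arguments:  b · b · d · d · f(c · d · f(b · b · c · d · d · d · f(b · c · d, f(c, c, b), c · d · d · d), f(b · c · c · d · f(b, b, d) · f(c, d, c), c · c · d · f(d, c, b), f(f(c, c, b), c · d, c · c · d)), c · f(b · b · d, b · c · c · d, d · d · d) · f(f(b, c, d), f(b, d, c), d)), c, c)

Answer: no — b · b · d · d · f(c · d · f(b · b · c · d · d · d · f(b · c · d, f(c, c, b), c · c · d · d), f(b · c · d · d · f(b, b, d) · f(c, d, c), c · c · d · f(d, c, b), f(f(c, c, b), c · d, c · c · d)), c · f(b · b · d, b · c · c · d, d · d · d) · f(f(b, c, d), f(b, d, c), d)), c, c) vs b · b · d · d · f(c · d · f(b · b · c · d · d · d · f(b · c · d, f(c, c, b), c · d · d · d), f(b · c · c · d · f(b, b, d) · f(c, d, c), c · c · d · f(d, c, b), f(f(c, c, b), c · d, c · c · d)), c · f(b · b · d, b · c · c · d, d · d · d) · f(f(b, c, d), f(b, d, c), d)), c, c)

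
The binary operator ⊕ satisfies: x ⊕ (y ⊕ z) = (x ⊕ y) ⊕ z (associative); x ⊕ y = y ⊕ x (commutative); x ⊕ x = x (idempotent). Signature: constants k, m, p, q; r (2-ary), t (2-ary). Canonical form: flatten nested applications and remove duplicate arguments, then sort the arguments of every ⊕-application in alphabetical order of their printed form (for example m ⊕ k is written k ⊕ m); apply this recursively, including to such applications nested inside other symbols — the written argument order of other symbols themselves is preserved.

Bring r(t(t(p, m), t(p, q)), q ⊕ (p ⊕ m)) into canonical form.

Answer: r(t(t(p, m), t(p, q)), m ⊕ p ⊕ q)

Derivation:
Focus inside:  q ⊕ (p ⊕ m)
Un-nest:  q ⊕ p ⊕ m
Sort arguments:  m ⊕ p ⊕ q
Rebuild:  r(t(t(p, m), t(p, q)), m ⊕ p ⊕ q)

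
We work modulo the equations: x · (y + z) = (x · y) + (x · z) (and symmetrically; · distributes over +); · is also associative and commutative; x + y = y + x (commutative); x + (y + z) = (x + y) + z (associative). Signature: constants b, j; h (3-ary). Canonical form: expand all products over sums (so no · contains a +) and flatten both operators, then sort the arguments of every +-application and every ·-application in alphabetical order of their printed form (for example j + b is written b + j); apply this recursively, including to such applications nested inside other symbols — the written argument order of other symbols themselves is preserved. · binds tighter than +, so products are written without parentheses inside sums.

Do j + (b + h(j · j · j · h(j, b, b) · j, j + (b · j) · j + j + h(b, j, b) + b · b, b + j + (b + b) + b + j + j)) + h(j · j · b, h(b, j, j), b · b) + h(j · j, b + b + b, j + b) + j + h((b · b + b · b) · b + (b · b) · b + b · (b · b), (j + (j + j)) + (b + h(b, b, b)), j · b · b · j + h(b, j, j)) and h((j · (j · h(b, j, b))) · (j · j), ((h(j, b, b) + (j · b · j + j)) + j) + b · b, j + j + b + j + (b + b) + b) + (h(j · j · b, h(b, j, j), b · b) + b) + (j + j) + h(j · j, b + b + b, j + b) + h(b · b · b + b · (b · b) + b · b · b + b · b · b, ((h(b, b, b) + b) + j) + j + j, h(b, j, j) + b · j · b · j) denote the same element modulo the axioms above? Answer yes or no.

Left:  j + (b + h(j · j · j · h(j, b, b) · j, j + (b · j) · j + j + h(b, j, b) + b · b, b + j + (b + b) + b + j + j)) + h(j · j · b, h(b, j, j), b · b) + h(j · j, b + b + b, j + b) + j + h((b · b + b · b) · b + (b · b) · b + b · (b · b), (j + (j + j)) + (b + h(b, b, b)), j · b · b · j + h(b, j, j))
  Expand products over sums:  j + b + h(h(j, b, b) · j · j · j · j, b · b + b · j · j + h(b, j, b) + j + j, b + b + b + b + j + j + j) + h(b · j · j, h(b, j, j), b · b) + h(j · j, b + b + b, b + j) + j + h(b · b · b + b · b · b + b · b · b + b · b · b, b + h(b, b, b) + j + j + j, b · b · j · j + h(b, j, j))
  Order the arguments:  b + h(b · b · b + b · b · b + b · b · b + b · b · b, b + h(b, b, b) + j + j + j, b · b · j · j + h(b, j, j)) + h(b · j · j, h(b, j, j), b · b) + h(h(j, b, b) · j · j · j · j, b · b + b · j · j + h(b, j, b) + j + j, b + b + b + b + j + j + j) + h(j · j, b + b + b, b + j) + j + j
Right:  h((j · (j · h(b, j, b))) · (j · j), ((h(j, b, b) + (j · b · j + j)) + j) + b · b, j + j + b + j + (b + b) + b) + (h(j · j · b, h(b, j, j), b · b) + b) + (j + j) + h(j · j, b + b + b, j + b) + h(b · b · b + b · (b · b) + b · b · b + b · b · b, ((h(b, b, b) + b) + j) + j + j, h(b, j, j) + b · j · b · j)
  Un-nest:  h(h(b, j, b) · j · j · j · j, b · b + b · j · j + h(j, b, b) + j + j, b + b + b + b + j + j + j) + h(b · j · j, h(b, j, j), b · b) + b + j + j + h(j · j, b + b + b, b + j) + h(b · b · b + b · b · b + b · b · b + b · b · b, b + h(b, b, b) + j + j + j, b · b · j · j + h(b, j, j))
  Order the arguments:  b + h(b · b · b + b · b · b + b · b · b + b · b · b, b + h(b, b, b) + j + j + j, b · b · j · j + h(b, j, j)) + h(b · j · j, h(b, j, j), b · b) + h(h(b, j, b) · j · j · j · j, b · b + b · j · j + h(j, b, b) + j + j, b + b + b + b + j + j + j) + h(j · j, b + b + b, b + j) + j + j

Answer: no — b + h(b · b · b + b · b · b + b · b · b + b · b · b, b + h(b, b, b) + j + j + j, b · b · j · j + h(b, j, j)) + h(b · j · j, h(b, j, j), b · b) + h(h(j, b, b) · j · j · j · j, b · b + b · j · j + h(b, j, b) + j + j, b + b + b + b + j + j + j) + h(j · j, b + b + b, b + j) + j + j vs b + h(b · b · b + b · b · b + b · b · b + b · b · b, b + h(b, b, b) + j + j + j, b · b · j · j + h(b, j, j)) + h(b · j · j, h(b, j, j), b · b) + h(h(b, j, b) · j · j · j · j, b · b + b · j · j + h(j, b, b) + j + j, b + b + b + b + j + j + j) + h(j · j, b + b + b, b + j) + j + j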